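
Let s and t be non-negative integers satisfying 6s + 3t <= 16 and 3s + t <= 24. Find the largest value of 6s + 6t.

The continuous relaxation peaks at (0, 5.33) with value 32.00; rounding to a feasible lattice point costs some objective.
(s,t)=(0,5): 6·0+3·5=15≤16, 3·0+1·5=5≤24, objective 30.
(s,t)=(0,4): 6·0+3·4=12≤16, 3·0+1·4=4≤24, objective 24.
No feasible integer point exceeds 30.

30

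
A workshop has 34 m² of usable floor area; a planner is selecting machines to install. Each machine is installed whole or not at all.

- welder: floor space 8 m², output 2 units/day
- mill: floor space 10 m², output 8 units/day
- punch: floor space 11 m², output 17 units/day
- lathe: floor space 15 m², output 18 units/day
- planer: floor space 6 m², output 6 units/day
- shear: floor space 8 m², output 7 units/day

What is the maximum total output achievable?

punch + lathe + shear: floor space 11 + 15 + 8 = 34 ≤ 34, output 17 + 18 + 7 = 42.
punch + lathe + planer: floor space 11 + 15 + 6 = 32 ≤ 34, output 17 + 18 + 6 = 41.
Best is punch, lathe, and shear with total output 42.

42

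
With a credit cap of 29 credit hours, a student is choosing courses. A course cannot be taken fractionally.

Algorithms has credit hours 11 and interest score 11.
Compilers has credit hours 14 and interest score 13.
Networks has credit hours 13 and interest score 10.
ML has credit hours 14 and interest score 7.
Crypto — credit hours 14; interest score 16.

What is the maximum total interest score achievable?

29

Treat it as a binary knapsack problem.
Allowing fractional choices, the relaxed optimum would be about 30.7, but courses are indivisible.
Compilers + Crypto: credit hours 14 + 14 = 28 ≤ 29, interest score 13 + 16 = 29.
Algorithms + Crypto: credit hours 11 + 14 = 25 ≤ 29, interest score 11 + 16 = 27.
Best is Compilers and Crypto with total interest score 29.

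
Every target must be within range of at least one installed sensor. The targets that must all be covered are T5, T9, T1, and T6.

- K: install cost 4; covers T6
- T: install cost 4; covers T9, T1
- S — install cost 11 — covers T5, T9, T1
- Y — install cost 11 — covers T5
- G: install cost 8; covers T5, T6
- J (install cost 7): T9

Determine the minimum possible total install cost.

The greedy cost-per-new-target heuristic would pick T, K, and G for 16, but a cheaper cover exists.
Choose T and G: together they cover T5, T9, T1, T6 — every target.
Total install cost: 4 + 8 = 12.
No cover costs less than 12.

12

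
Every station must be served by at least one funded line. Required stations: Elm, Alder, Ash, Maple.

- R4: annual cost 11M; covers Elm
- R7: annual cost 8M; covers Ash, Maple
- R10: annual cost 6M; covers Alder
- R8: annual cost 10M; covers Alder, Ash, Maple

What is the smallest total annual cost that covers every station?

21

Choose R4 and R8: together they cover Elm, Alder, Ash, Maple — every station.
Total annual cost: 11 + 10 = 21.
No cover costs less than 21.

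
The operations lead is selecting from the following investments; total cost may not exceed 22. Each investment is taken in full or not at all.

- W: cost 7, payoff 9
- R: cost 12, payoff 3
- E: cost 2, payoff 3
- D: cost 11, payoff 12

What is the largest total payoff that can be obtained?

Take W, E, and D: cost 7 + 2 + 11 = 20 ≤ 22, payoff 9 + 3 + 12 = 24.
No other feasible combination does better.

24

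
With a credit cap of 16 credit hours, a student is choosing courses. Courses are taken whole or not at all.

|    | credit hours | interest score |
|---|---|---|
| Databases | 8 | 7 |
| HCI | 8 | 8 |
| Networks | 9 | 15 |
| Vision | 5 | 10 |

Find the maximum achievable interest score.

25

Take Networks and Vision: credit hours 9 + 5 = 14 ≤ 16, interest score 15 + 10 = 25.
No other feasible combination does better.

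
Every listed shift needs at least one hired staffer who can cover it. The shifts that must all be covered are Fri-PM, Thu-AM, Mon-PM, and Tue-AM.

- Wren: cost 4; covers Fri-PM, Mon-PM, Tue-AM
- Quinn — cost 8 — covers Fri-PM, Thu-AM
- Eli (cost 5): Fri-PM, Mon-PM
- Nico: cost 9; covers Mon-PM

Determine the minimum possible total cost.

Choose Wren and Quinn: together they cover Fri-PM, Thu-AM, Mon-PM, Tue-AM — every shift.
Total cost: 4 + 8 = 12.
No cover costs less than 12.

12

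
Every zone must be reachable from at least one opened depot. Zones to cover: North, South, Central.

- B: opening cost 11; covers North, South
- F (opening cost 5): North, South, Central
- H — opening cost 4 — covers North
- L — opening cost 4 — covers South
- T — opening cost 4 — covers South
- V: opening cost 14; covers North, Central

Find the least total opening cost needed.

5

F alone covers North, South, Central — every zone.
Total opening cost: 5.
No cover costs less than 5.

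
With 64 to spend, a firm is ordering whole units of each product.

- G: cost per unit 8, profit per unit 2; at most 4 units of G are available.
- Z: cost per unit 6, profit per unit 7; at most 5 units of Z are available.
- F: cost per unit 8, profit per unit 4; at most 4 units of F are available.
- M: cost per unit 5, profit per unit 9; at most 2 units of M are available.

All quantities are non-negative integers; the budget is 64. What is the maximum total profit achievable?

1×G, 5×Z, 2×F, and 2×M: cost 64 ≤ 64, profit 1·2 + 5·7 + 2·4 + 2·9 = 63.
5×Z, 3×F, and 2×M: cost 64 ≤ 64, profit 5·7 + 3·4 + 2·9 = 65.
Best is 65.

65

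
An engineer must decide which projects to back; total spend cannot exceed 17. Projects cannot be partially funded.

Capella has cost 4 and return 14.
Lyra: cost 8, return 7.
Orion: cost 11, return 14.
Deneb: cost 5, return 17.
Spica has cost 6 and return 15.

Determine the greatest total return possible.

46

Allowing fractional choices, the relaxed optimum would be about 48.5, but projects are indivisible.
Capella + Lyra + Deneb: cost 4 + 8 + 5 = 17 ≤ 17, return 14 + 7 + 17 = 38.
Capella + Deneb + Spica: cost 4 + 5 + 6 = 15 ≤ 17, return 14 + 17 + 15 = 46.
Best is Capella, Deneb, and Spica with total return 46.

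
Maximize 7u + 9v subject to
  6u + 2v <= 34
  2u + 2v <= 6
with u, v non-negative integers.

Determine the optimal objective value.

(u,v)=(0,3): 6·0+2·3=6≤34, 2·0+2·3=6≤6, objective 27.
(u,v)=(1,2): 6·1+2·2=10≤34, 2·1+2·2=6≤6, objective 25.
(u,v)=(0,2): 6·0+2·2=4≤34, 2·0+2·2=4≤6, objective 18.
No feasible integer point exceeds 27.

27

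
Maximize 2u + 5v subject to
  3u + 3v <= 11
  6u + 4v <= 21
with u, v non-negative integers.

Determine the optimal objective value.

15

Relaxing integrality, the LP optimum is 18.33 at (u,v) = (0, 3.67), which is not an integer point.
(u,v)=(0,3): 3·0+3·3=9≤11, 6·0+4·3=12≤21, objective 15.
(u,v)=(1,2): 3·1+3·2=9≤11, 6·1+4·2=14≤21, objective 12.
(u,v)=(0,2): 3·0+3·2=6≤11, 6·0+4·2=8≤21, objective 10.
No feasible integer point exceeds 15.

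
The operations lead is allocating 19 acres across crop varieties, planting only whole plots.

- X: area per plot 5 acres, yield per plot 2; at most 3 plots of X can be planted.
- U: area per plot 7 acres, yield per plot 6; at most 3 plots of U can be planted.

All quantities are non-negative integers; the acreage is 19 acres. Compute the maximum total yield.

14

This is a bounded integer knapsack.
U has the best ratio (6/7); taking only U gives at most 2×6 = 12 (stopped by the area limit).
Mixing does better — 1×X and 2×U: area 19 ≤ 19, yield 1·2 + 2·6 = 14.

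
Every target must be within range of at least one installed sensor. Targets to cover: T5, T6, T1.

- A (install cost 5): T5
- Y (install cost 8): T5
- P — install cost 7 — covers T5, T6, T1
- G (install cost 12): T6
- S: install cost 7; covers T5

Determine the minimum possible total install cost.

7

P alone covers T5, T6, T1 — every target.
Total install cost: 7.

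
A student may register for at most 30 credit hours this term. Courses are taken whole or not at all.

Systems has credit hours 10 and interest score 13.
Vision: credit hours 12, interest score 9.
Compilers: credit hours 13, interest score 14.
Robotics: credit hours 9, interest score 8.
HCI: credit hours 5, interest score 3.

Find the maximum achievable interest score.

30

This is an integer program with binary decision variables.
Take Systems, Compilers, and HCI: credit hours 10 + 13 + 5 = 28 ≤ 30, interest score 13 + 14 + 3 = 30.
No other feasible combination does better.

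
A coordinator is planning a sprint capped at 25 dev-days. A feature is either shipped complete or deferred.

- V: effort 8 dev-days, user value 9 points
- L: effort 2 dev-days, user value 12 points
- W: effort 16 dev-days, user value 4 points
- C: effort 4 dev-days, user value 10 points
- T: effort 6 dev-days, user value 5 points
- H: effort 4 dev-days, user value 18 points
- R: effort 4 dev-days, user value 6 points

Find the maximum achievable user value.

55

Allowing fractional choices, the relaxed optimum would be about 57.5, but features are indivisible.
V + L + C + T + H: effort 8 + 2 + 4 + 6 + 4 = 24 ≤ 25, user value 9 + 12 + 10 + 5 + 18 = 54.
V + L + C + H + R: effort 8 + 2 + 4 + 4 + 4 = 22 ≤ 25, user value 9 + 12 + 10 + 18 + 6 = 55.
Best is V, L, C, H, and R with total user value 55.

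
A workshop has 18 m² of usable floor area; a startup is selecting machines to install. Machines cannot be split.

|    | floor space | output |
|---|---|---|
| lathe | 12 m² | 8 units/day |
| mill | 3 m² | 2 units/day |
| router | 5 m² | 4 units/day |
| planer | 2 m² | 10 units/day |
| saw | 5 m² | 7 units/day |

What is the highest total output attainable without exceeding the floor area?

23

This is a 0-1 knapsack instance.
mill + router + planer + saw: floor space 3 + 5 + 2 + 5 = 15 ≤ 18, output 2 + 4 + 10 + 7 = 23.
router + planer + saw: floor space 5 + 2 + 5 = 12 ≤ 18, output 4 + 10 + 7 = 21.
Best is mill, router, planer, and saw with total output 23.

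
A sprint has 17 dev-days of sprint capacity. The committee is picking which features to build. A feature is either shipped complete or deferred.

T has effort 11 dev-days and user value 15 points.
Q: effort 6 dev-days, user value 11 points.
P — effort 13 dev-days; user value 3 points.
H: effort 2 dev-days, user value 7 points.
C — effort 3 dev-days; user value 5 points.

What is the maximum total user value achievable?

27

Take T, H, and C: effort 11 + 2 + 3 = 16 ≤ 17, user value 15 + 7 + 5 = 27.
No other feasible combination does better.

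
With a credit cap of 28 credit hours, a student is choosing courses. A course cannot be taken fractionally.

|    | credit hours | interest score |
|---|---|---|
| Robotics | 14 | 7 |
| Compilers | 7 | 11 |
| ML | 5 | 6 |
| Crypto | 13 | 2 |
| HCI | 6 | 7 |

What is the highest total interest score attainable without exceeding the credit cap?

Robotics + Compilers + ML: credit hours 14 + 7 + 5 = 26 ≤ 28, interest score 7 + 11 + 6 = 24.
Compilers + ML + HCI: credit hours 7 + 5 + 6 = 18 ≤ 28, interest score 11 + 6 + 7 = 24.
Robotics + Compilers + HCI: credit hours 14 + 7 + 6 = 27 ≤ 28, interest score 7 + 11 + 7 = 25.
Best is Robotics, Compilers, and HCI with total interest score 25.

25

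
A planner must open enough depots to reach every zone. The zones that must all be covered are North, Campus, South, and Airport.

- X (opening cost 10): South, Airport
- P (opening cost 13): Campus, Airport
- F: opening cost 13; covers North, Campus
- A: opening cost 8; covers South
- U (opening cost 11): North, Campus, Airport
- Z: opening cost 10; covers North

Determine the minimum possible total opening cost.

Choose A and U: together they cover North, Campus, South, Airport — every zone.
Total opening cost: 8 + 11 = 19.

19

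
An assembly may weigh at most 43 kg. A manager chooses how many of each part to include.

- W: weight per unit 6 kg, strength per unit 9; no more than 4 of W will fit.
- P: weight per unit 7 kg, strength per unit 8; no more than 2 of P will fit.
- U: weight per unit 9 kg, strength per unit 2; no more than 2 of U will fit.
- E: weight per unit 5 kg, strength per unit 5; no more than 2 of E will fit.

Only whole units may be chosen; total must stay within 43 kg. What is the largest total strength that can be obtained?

57

Take 4×W, 2×P, and 1×E: weight 43 ≤ 43, strength 4·9 + 2·8 + 1·5 = 57.
W has the best ratio (9/6) and is taken to its limit of 4; remaining capacity is filled optimally with the others.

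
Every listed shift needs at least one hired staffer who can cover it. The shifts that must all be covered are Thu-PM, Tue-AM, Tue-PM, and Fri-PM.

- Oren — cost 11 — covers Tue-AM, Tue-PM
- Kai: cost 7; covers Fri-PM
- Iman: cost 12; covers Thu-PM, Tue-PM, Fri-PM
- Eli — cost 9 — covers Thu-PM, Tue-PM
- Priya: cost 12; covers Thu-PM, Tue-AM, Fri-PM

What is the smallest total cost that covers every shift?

The greedy cost-per-new-shift heuristic would pick Iman and Oren for 23, but a cheaper cover exists.
Choose Eli and Priya: together they cover Thu-PM, Tue-AM, Tue-PM, Fri-PM — every shift.
Total cost: 9 + 12 = 21.
No cover costs less than 21.

21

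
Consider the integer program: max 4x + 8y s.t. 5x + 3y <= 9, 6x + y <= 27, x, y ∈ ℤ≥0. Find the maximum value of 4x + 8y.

(x,y)=(0,3): 5·0+3·3=9≤9, 6·0+1·3=3≤27, objective 24.
(x,y)=(0,2): 5·0+3·2=6≤9, 6·0+1·2=2≤27, objective 16.
The best lattice point is (0,3), giving 24.

24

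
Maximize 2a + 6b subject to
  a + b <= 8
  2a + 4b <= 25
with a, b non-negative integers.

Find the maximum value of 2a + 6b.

36

(a,b)=(0,6) is feasible, giving 36.
(a,b)=(1,5) is feasible, giving 32.
No feasible integer point exceeds 36.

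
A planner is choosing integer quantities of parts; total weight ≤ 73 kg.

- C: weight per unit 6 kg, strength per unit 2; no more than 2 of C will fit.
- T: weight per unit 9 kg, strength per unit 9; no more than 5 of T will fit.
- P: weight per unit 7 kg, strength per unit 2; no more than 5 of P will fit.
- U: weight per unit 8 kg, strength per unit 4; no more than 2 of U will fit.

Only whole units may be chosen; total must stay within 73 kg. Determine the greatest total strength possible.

2×C, 5×T, and 2×U: weight 73 ≤ 73, strength 2·2 + 5·9 + 2·4 = 57.
5×T, 1×P, and 2×U: weight 68 ≤ 73, strength 5·9 + 1·2 + 2·4 = 55.
Best is 57.

57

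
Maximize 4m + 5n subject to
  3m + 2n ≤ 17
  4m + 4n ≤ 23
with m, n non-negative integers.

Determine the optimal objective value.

(m,n)=(0,5) is feasible, giving 25.
(m,n)=(1,4) is feasible, giving 24.
No feasible integer point exceeds 25.

25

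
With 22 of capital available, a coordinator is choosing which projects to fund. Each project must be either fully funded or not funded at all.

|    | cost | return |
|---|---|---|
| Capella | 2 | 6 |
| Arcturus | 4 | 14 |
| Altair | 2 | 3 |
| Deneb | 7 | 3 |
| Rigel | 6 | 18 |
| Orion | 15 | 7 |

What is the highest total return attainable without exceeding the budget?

44

Allowing fractional choices, the relaxed optimum would be about 44.7, but projects are indivisible.
Capella + Arcturus + Altair + Deneb + Rigel: cost 2 + 4 + 2 + 7 + 6 = 21 ≤ 22, return 6 + 14 + 3 + 3 + 18 = 44.
Capella + Arcturus + Altair + Rigel: cost 2 + 4 + 2 + 6 = 14 ≤ 22, return 6 + 14 + 3 + 18 = 41.
Best is Capella, Arcturus, Altair, Deneb, and Rigel with total return 44.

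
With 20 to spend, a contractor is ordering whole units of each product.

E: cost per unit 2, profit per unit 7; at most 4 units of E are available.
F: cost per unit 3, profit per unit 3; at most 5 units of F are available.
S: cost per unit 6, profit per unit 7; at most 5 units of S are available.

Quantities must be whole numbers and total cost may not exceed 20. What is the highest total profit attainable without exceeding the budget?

42

This is a bounded integer knapsack.
E has the best ratio (7/2); taking only E gives at most 4×7 = 28 (stopped by the supply cap of 4).
Mixing does better — 4×E and 2×S: cost 20 ≤ 20, profit 4·7 + 2·7 = 42.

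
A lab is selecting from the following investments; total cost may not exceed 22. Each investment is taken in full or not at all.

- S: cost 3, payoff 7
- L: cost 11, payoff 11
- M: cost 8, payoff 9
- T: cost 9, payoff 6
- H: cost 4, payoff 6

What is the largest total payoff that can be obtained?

S + L + M: cost 3 + 11 + 8 = 22 ≤ 22, payoff 7 + 11 + 9 = 27.
S + L + H: cost 3 + 11 + 4 = 18 ≤ 22, payoff 7 + 11 + 6 = 24.
Best is S, L, and M with total payoff 27.

27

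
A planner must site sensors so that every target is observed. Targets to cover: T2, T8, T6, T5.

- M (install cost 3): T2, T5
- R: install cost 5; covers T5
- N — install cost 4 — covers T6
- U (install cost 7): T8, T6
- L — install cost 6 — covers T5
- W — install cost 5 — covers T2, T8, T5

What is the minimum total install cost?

This is an integer covering problem.
The greedy cost-per-new-target heuristic would pick M and U for 10, but a cheaper cover exists.
Choose N and W: together they cover T2, T8, T6, T5 — every target.
Total install cost: 4 + 5 = 9.
No cover costs less than 9.

9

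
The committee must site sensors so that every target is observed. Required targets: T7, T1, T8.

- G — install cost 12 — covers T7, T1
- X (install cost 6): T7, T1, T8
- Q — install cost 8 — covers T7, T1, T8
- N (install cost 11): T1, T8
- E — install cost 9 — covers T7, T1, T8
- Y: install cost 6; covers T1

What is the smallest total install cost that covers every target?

6

X alone covers T7, T1, T8 — every target.
Total install cost: 6.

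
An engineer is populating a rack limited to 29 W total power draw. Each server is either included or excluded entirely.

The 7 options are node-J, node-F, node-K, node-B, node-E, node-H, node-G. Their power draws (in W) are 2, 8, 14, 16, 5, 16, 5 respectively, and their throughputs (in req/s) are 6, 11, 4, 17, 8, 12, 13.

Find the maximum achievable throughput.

44

node-J + node-E + node-H + node-G: power draw 2 + 5 + 16 + 5 = 28 ≤ 29, throughput 6 + 8 + 12 + 13 = 39.
node-F + node-B + node-G: power draw 8 + 16 + 5 = 29 ≤ 29, throughput 11 + 17 + 13 = 41.
node-J + node-B + node-E + node-G: power draw 2 + 16 + 5 + 5 = 28 ≤ 29, throughput 6 + 17 + 8 + 13 = 44.
Best is node-J, node-B, node-E, and node-G with total throughput 44.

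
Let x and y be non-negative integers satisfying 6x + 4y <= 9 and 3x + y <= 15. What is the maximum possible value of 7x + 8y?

(x,y)=(0,2): 6·0+4·2=8≤9, 3·0+1·2=2≤15, objective 16.
(x,y)=(0,1): 6·0+4·1=4≤9, 3·0+1·1=1≤15, objective 8.
No feasible integer point exceeds 16.

16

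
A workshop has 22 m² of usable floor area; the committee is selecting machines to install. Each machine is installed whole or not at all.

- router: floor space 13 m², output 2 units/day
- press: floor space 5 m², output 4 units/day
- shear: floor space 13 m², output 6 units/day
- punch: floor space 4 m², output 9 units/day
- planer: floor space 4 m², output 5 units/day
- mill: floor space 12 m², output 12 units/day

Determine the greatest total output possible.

26

This is a 0-1 knapsack instance.
Take punch, planer, and mill: floor space 4 + 4 + 12 = 20 ≤ 22, output 9 + 5 + 12 = 26.
No other feasible combination does better.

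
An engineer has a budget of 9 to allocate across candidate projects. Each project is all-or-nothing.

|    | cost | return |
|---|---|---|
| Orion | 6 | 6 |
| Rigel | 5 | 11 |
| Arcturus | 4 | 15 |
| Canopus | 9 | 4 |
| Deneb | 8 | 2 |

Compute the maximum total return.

26

Rigel: cost 5 ≤ 9, return 11.
Arcturus: cost 4 ≤ 9, return 15.
Rigel + Arcturus: cost 5 + 4 = 9 ≤ 9, return 11 + 15 = 26.
Best is Rigel and Arcturus with total return 26.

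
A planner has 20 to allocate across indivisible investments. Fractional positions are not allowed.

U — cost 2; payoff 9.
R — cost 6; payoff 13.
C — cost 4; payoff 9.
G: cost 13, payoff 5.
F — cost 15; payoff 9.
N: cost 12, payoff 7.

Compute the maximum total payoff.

31

Allowing fractional choices, the relaxed optimum would be about 35.8, but investments are indivisible.
U + C + N: cost 2 + 4 + 12 = 18 ≤ 20, payoff 9 + 9 + 7 = 25.
U + R + N: cost 2 + 6 + 12 = 20 ≤ 20, payoff 9 + 13 + 7 = 29.
U + R + C: cost 2 + 6 + 4 = 12 ≤ 20, payoff 9 + 13 + 9 = 31.
Best is U, R, and C with total payoff 31.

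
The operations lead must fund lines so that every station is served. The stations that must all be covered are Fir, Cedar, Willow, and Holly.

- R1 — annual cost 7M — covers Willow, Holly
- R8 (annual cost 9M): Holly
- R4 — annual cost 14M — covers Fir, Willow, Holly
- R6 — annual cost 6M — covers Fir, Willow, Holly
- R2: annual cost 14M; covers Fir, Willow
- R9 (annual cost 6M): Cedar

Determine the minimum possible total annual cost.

12

Choose R6 and R9: together they cover Fir, Cedar, Willow, Holly — every station.
Total annual cost: 6 + 6 = 12.
No cover costs less than 12.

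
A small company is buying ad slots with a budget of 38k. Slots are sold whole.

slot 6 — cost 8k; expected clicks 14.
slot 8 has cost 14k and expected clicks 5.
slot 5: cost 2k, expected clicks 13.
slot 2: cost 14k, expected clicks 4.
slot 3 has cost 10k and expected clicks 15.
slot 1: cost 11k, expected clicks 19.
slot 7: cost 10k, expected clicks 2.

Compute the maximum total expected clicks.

This is an integer program with binary decision variables.
Allowing fractional choices, the relaxed optimum would be about 63.5, but ad slots are indivisible.
slot 6 + slot 5 + slot 3 + slot 1: cost 8 + 2 + 10 + 11 = 31 ≤ 38, expected clicks 14 + 13 + 15 + 19 = 61.
slot 8 + slot 5 + slot 3 + slot 1: cost 14 + 2 + 10 + 11 = 37 ≤ 38, expected clicks 5 + 13 + 15 + 19 = 52.
Best is slot 6, slot 5, slot 3, and slot 1 with total expected clicks 61.

61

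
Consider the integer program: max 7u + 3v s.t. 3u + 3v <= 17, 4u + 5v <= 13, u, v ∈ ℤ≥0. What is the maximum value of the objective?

The continuous relaxation peaks at (3.25, 0) with value 22.75; rounding to a feasible lattice point costs some objective.
(u,v)=(3,0): 3·3+3·0=9≤17, 4·3+5·0=12≤13, objective 21.
(u,v)=(2,1): 3·2+3·1=9≤17, 4·2+5·1=13≤13, objective 17.
(u,v)=(2,0): 3·2+3·0=6≤17, 4·2+5·0=8≤13, objective 14.
The best lattice point is (3,0), giving 21.

21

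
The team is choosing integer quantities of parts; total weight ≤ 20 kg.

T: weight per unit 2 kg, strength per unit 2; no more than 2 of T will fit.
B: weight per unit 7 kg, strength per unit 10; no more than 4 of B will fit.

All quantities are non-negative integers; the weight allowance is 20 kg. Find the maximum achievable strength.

24

Take 2×T and 2×B: weight 18 ≤ 20, strength 2·2 + 2·10 = 24.
No other integer combination yields more.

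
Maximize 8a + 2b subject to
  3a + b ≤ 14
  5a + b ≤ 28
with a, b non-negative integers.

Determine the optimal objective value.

36

(a,b)=(4,2): 3·4+1·2=14≤14, 5·4+1·2=22≤28, objective 36.
(a,b)=(4,1): 3·4+1·1=13≤14, 5·4+1·1=21≤28, objective 34.
(a,b)=(4,0): 3·4+1·0=12≤14, 5·4+1·0=20≤28, objective 32.
Maximum is 36 at (a,b)=(4,2).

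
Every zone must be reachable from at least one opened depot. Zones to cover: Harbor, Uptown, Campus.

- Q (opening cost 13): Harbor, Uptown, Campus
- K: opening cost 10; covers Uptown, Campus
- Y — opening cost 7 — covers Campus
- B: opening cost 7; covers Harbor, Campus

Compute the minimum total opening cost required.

13

This is an integer covering problem.
The greedy cost-per-new-zone heuristic would pick B and K for 17, but a cheaper cover exists.
Q alone covers Harbor, Uptown, Campus — every zone.
Total opening cost: 13.
No cover costs less than 13.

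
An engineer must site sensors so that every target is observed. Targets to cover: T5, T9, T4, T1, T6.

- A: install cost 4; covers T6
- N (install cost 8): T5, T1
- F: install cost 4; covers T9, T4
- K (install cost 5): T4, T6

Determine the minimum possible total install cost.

Choose A, N, and F: together they cover T5, T9, T4, T1, T6 — every target.
Total install cost: 4 + 8 + 4 = 16.
No cover costs less than 16.

16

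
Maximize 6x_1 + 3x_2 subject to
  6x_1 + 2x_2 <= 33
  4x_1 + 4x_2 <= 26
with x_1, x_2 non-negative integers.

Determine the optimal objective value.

Relaxing integrality, the LP optimum is 34.50 at (x_1,x_2) = (5, 1.5), which is not an integer point.
(x_1,x_2)=(5,1) is feasible, giving 33.
(x_1,x_2)=(4,2) is feasible, giving 30.
(x_1,x_2)=(5,0) is feasible, giving 30.
(x_1,x_2)=(4,1) is feasible, giving 27.
No feasible integer point exceeds 33.

33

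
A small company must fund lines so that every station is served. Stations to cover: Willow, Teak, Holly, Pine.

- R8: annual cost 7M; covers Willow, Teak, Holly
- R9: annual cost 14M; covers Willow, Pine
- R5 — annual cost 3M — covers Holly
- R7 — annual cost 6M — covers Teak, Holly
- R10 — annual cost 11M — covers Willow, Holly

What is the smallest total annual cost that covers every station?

20

Choose R9 and R7: together they cover Willow, Teak, Holly, Pine — every station.
Total annual cost: 14 + 6 = 20.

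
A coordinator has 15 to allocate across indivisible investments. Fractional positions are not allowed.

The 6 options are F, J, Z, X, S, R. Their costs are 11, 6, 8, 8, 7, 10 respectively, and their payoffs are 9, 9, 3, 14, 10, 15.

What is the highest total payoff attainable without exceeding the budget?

24

Take X and S: cost 8 + 7 = 15 ≤ 15, payoff 14 + 10 = 24.
No other feasible combination does better.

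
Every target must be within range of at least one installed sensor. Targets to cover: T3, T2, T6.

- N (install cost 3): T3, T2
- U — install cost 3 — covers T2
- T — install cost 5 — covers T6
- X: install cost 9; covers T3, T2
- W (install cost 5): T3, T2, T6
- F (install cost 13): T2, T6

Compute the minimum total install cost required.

5

The greedy cost-per-new-target heuristic would pick N and T for 8, but a cheaper cover exists.
W alone covers T3, T2, T6 — every target.
Total install cost: 5.
No cover costs less than 5.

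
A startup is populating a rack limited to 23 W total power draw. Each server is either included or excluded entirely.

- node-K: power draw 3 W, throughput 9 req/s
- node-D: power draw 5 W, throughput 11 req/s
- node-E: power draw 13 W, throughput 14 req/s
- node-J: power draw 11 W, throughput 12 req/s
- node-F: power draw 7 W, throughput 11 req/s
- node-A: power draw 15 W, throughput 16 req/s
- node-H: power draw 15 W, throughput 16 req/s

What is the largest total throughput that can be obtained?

Allowing fractional choices, the relaxed optimum would be about 39.7, but servers are indivisible.
node-K + node-D + node-A: power draw 3 + 5 + 15 = 23 ≤ 23, throughput 9 + 11 + 16 = 36.
node-K + node-D + node-H: power draw 3 + 5 + 15 = 23 ≤ 23, throughput 9 + 11 + 16 = 36.
The maximum throughput is 36; one optimal choice is node-K, node-D, and node-A.

36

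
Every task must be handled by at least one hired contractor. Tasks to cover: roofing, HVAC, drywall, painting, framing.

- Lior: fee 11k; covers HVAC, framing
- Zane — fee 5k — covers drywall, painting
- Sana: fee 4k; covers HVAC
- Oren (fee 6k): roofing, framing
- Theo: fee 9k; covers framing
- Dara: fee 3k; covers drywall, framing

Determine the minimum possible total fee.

The greedy cost-per-new-task heuristic would pick Dara, Sana, Zane, and Oren for 18, but a cheaper cover exists.
Choose Zane, Sana, and Oren: together they cover roofing, HVAC, drywall, painting, framing — every task.
Total fee: 5 + 4 + 6 = 15.
No cover costs less than 15.

15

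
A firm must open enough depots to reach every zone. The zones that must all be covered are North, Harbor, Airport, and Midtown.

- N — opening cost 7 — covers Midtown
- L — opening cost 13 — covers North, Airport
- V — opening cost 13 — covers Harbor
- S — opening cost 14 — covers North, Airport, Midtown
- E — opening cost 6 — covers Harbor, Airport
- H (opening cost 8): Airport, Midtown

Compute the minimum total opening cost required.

20

The greedy cost-per-new-zone heuristic would pick E, N, and L for 26, but a cheaper cover exists.
Choose S and E: together they cover North, Harbor, Airport, Midtown — every zone.
Total opening cost: 14 + 6 = 20.
No cover costs less than 20.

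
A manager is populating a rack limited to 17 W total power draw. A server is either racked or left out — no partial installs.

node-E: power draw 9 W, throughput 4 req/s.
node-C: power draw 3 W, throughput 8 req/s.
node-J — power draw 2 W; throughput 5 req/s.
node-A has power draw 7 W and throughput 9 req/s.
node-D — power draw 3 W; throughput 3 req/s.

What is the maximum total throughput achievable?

25

Take node-C, node-J, node-A, and node-D: power draw 3 + 2 + 7 + 3 = 15 ≤ 17, throughput 8 + 5 + 9 + 3 = 25.
No other feasible combination does better.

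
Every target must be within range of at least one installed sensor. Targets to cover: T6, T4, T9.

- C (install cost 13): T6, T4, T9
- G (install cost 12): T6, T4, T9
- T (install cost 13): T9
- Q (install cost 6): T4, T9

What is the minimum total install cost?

This is a weighted set-cover instance.
The greedy cost-per-new-target heuristic would pick Q and G for 18, but a cheaper cover exists.
G alone covers T6, T4, T9 — every target.
Total install cost: 12.
No cover costs less than 12.

12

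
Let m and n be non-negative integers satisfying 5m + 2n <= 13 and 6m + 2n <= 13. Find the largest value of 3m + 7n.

42

(m,n)=(0,6): 5·0+2·6=12≤13, 6·0+2·6=12≤13, objective 42.
(m,n)=(0,5): 5·0+2·5=10≤13, 6·0+2·5=10≤13, objective 35.
The best lattice point is (0,6), giving 42.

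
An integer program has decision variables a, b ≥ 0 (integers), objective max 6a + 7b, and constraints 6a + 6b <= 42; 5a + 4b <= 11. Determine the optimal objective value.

(a,b)=(0,2): 6·0+6·2=12≤42, 5·0+4·2=8≤11, objective 14.
(a,b)=(1,1): 6·1+6·1=12≤42, 5·1+4·1=9≤11, objective 13.
No feasible integer point exceeds 14.

14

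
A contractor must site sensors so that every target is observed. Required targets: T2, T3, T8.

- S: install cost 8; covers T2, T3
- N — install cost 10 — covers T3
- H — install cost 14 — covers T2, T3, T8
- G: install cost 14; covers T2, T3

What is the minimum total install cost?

The greedy cost-per-new-target heuristic would pick S and H for 22, but a cheaper cover exists.
H alone covers T2, T3, T8 — every target.
Total install cost: 14.
No cover costs less than 14.

14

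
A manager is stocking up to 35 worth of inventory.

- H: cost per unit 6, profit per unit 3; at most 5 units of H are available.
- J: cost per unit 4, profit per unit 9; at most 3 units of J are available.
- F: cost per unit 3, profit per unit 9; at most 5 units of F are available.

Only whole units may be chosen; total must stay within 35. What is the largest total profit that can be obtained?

75

1×H, 3×J, and 5×F: cost 33 ≤ 35, profit 1·3 + 3·9 + 5·9 = 75.
3×J and 5×F: cost 27 ≤ 35, profit 3·9 + 5·9 = 72.
Best is 75.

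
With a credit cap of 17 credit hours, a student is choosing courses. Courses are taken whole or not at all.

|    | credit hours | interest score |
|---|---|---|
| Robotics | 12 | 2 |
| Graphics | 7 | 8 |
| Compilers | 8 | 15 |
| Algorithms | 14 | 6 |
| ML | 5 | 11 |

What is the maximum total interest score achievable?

26

Allowing fractional choices, the relaxed optimum would be about 30.6, but courses are indivisible.
Graphics + ML: credit hours 7 + 5 = 12 ≤ 17, interest score 8 + 11 = 19.
Graphics + Compilers: credit hours 7 + 8 = 15 ≤ 17, interest score 8 + 15 = 23.
Compilers + ML: credit hours 8 + 5 = 13 ≤ 17, interest score 15 + 11 = 26.
Best is Compilers and ML with total interest score 26.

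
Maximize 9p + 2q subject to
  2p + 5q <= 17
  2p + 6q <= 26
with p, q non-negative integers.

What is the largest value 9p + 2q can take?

72

(p,q)=(8,0): 2·8+5·0=16≤17, 2·8+6·0=16≤26, objective 72.
(p,q)=(7,0): 2·7+5·0=14≤17, 2·7+6·0=14≤26, objective 63.
Maximum is 72 at (p,q)=(8,0).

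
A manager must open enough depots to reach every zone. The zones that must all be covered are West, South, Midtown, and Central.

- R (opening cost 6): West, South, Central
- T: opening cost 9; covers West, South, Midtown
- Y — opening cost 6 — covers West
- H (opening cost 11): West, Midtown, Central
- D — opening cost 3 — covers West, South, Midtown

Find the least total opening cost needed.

Choose R and D: together they cover West, South, Midtown, Central — every zone.
Total opening cost: 6 + 3 = 9.

9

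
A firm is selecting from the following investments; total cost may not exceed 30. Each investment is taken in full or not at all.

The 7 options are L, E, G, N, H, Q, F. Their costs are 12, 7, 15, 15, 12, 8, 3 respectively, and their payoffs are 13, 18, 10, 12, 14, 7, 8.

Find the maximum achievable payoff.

47

Allowing fractional choices, the relaxed optimum would be about 48.7, but investments are indivisible.
L + E + Q + F: cost 12 + 7 + 8 + 3 = 30 ≤ 30, payoff 13 + 18 + 7 + 8 = 46.
E + H + F: cost 7 + 12 + 3 = 22 ≤ 30, payoff 18 + 14 + 8 = 40.
E + H + Q + F: cost 7 + 12 + 8 + 3 = 30 ≤ 30, payoff 18 + 14 + 7 + 8 = 47.
Best is E, H, Q, and F with total payoff 47.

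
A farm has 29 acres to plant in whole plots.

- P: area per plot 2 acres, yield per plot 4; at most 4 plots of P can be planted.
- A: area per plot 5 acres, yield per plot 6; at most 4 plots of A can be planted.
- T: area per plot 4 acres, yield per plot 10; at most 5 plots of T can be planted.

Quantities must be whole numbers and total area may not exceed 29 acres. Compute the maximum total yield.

2×P, 1×A, and 5×T: area 29 ≤ 29, yield 2·4 + 1·6 + 5·10 = 64.
4×P and 5×T: area 28 ≤ 29, yield 4·4 + 5·10 = 66.
Best is 66.

66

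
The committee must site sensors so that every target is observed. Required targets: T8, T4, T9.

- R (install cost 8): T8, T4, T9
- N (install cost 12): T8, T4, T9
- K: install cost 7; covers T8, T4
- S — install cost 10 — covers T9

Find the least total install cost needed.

8

R alone covers T8, T4, T9 — every target.
Total install cost: 8.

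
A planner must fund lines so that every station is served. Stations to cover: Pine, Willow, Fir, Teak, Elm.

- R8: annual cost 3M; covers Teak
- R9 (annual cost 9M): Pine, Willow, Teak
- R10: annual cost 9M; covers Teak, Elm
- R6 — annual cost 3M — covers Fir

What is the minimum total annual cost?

21

Choose R9, R10, and R6: together they cover Pine, Willow, Fir, Teak, Elm — every station.
Total annual cost: 9 + 9 + 3 = 21.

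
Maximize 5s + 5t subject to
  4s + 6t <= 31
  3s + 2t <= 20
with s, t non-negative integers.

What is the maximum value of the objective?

35

(s,t)=(6,1): 4·6+6·1=30≤31, 3·6+2·1=20≤20, objective 35.
(s,t)=(5,1): 4·5+6·1=26≤31, 3·5+2·1=17≤20, objective 30.
The best lattice point is (6,1), giving 35.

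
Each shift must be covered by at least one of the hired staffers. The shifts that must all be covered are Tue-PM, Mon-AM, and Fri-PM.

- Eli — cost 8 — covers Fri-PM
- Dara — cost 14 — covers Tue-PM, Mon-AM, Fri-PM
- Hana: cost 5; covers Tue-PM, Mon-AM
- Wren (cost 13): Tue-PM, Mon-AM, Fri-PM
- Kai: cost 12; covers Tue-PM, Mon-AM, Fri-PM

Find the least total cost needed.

12

The greedy cost-per-new-shift heuristic would pick Hana and Eli for 13, but a cheaper cover exists.
Kai alone covers Tue-PM, Mon-AM, Fri-PM — every shift.
Total cost: 12.
No cover costs less than 12.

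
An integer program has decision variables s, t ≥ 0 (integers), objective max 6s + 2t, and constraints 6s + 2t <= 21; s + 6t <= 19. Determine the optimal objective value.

20

The continuous relaxation peaks at (3.5, 0) with value 21.00; rounding to a feasible lattice point costs some objective.
(s,t)=(3,1): 6·3+2·1=20≤21, 1·3+6·1=9≤19, objective 20.
(s,t)=(3,0): 6·3+2·0=18≤21, 1·3+6·0=3≤19, objective 18.
No feasible integer point exceeds 20.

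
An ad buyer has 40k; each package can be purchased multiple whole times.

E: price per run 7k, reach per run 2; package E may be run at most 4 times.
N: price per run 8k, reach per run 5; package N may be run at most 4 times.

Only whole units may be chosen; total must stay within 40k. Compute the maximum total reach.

22

This is a bounded integer knapsack.
N has the best ratio (5/8); taking only N gives at most 4×5 = 20 (stopped by the supply cap of 4).
Mixing does better — 1×E and 4×N: price 39 ≤ 40, reach 1·2 + 4·5 = 22.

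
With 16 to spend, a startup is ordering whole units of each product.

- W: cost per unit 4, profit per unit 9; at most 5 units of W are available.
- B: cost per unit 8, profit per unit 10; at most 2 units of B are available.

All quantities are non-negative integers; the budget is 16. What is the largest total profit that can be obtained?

36

This is a bounded integer knapsack.
W has the best ratio (9/4); taking only W gives at most 4×9 = 36 (stopped by the cost limit).
Optimal: 4×W: cost 16 ≤ 16, profit 4·9 = 36.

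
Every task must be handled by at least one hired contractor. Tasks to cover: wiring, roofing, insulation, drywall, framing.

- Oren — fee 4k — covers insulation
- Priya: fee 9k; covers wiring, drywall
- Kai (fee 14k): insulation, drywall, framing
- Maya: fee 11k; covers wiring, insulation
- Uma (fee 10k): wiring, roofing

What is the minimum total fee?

This is a weighted set-cover instance.
The greedy cost-per-new-task heuristic would pick Oren, Priya, Uma, and Kai for 37, but a cheaper cover exists.
Choose Kai and Uma: together they cover wiring, roofing, insulation, drywall, framing — every task.
Total fee: 14 + 10 = 24.
No cover costs less than 24.

24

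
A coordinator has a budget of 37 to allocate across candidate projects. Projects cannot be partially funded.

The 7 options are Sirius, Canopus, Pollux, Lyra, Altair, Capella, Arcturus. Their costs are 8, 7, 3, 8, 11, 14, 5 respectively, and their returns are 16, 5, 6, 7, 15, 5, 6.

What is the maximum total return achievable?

50

Treat it as a binary knapsack problem.
Allowing fractional choices, the relaxed optimum would be about 51.4, but projects are indivisible.
Sirius + Canopus + Pollux + Lyra + Altair: cost 8 + 7 + 3 + 8 + 11 = 37 ≤ 37, return 16 + 5 + 6 + 7 + 15 = 49.
Sirius + Canopus + Pollux + Altair + Arcturus: cost 8 + 7 + 3 + 11 + 5 = 34 ≤ 37, return 16 + 5 + 6 + 15 + 6 = 48.
Sirius + Pollux + Lyra + Altair + Arcturus: cost 8 + 3 + 8 + 11 + 5 = 35 ≤ 37, return 16 + 6 + 7 + 15 + 6 = 50.
Best is Sirius, Pollux, Lyra, Altair, and Arcturus with total return 50.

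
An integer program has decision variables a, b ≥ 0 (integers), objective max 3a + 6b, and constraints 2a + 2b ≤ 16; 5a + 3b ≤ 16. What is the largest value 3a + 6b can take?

Relaxing integrality, the LP optimum is 32.00 at (a,b) = (0, 5.33), which is not an integer point.
(a,b)=(0,5): 2·0+2·5=10≤16, 5·0+3·5=15≤16, objective 30.
(a,b)=(0,4): 2·0+2·4=8≤16, 5·0+3·4=12≤16, objective 24.
No feasible integer point exceeds 30.

30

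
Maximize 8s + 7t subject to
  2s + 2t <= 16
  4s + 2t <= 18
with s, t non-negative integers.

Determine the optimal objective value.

(s,t)=(1,7): 2·1+2·7=16≤16, 4·1+2·7=18≤18, objective 57.
(s,t)=(0,8): 2·0+2·8=16≤16, 4·0+2·8=16≤18, objective 56.
The best lattice point is (1,7), giving 57.

57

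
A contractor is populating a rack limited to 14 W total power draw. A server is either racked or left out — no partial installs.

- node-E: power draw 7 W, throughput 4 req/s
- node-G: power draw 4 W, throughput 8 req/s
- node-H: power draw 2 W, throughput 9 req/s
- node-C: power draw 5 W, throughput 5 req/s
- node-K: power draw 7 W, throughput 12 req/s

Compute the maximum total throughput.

29

Treat it as a binary knapsack problem.
Allowing fractional choices, the relaxed optimum would be about 30.0, but servers are indivisible.
node-G + node-H + node-K: power draw 4 + 2 + 7 = 13 ≤ 14, throughput 8 + 9 + 12 = 29.
node-H + node-C + node-K: power draw 2 + 5 + 7 = 14 ≤ 14, throughput 9 + 5 + 12 = 26.
Best is node-G, node-H, and node-K with total throughput 29.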